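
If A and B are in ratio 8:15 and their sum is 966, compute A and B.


Let A = 8k, B = 15k.
8k + 15k = 966
23k = 966 → k = 966/23 = 42
A = 8×42 = 336, B = 15×42 = 630
= A = 336, B = 630

A = 336, B = 630


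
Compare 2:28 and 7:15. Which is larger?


2/28 = 0.0714
7/15 = 0.4667
0.0714 < 0.4667, so 2:28 is less
= 7:15

7:15


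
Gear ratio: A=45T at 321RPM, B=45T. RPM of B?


Gear ratio = 45:45 = 1:1
RPM_B = RPM_A × (teeth_A / teeth_B)
= 321 × (45/45)
= 321.0 RPM

321.0 RPM


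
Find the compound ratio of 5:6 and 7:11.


Compound ratio = (5×7) : (6×11)
= 35:66
GCD = 1
= 35:66

35:66


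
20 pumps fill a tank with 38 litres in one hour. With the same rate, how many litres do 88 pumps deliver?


Direct proportion: y/x = constant
k = 38/20 = 1.9000
y₂ = k × 88 = 38 × 88 / 20 = 3344/20
= 167.20

167.20


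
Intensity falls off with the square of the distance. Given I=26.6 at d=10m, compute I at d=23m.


I₁d₁² = I₂d₂²
I₂ = I₁ × (d₁/d₂)²
= 26.6 × (10/23)²
= 26.6 × 100/529
= 2660/529
≈ 5.0284

5.0284


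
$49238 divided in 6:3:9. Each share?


Total parts = 6 + 3 + 9 = 18
Part 1: 49238 × 6/18 = 16412.67
Part 2: 49238 × 3/18 = 8206.33
Part 3: 49238 × 9/18 = 24619.00
= Part 1: $16412.67, Part 2: $8206.33, Part 3: $24619.00

Part 1: $16412.67, Part 2: $8206.33, Part 3: $24619.00


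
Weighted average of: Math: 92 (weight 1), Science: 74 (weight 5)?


Numerator = 92×1 + 74×5
= 92 + 370
= 462
Total weight = 6
Weighted avg = 462/6
= 77.00

77.00


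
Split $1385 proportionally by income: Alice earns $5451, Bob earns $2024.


Total income = 5451 + 2024 = $7475
Alice: $1385 × 5451/7475 = $1009.98
Bob: $1385 × 2024/7475 = $375.02
= Alice: $1009.98, Bob: $375.02

Alice: $1009.98, Bob: $375.02


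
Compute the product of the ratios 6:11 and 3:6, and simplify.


Compound ratio = (6×3) : (11×6)
= 18:66
GCD = 6
= 3:11

3:11


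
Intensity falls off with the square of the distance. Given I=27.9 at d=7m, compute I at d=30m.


I₁d₁² = I₂d₂²
I₂ = I₁ × (d₁/d₂)²
= 27.9 × (7/30)²
= 27.9 × 49/900
= 1367.1/900
= 1.5190

1.5190


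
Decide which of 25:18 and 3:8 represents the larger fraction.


25/18 = 1.3889
3/8 = 0.3750
1.3889 > 0.3750, so 25:18 is greater
= 25:18

25:18


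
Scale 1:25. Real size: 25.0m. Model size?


Model size = real / scale
= 25.0 / 25
= 1.0000 m

1.0000 m


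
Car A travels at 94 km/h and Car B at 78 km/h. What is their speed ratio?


Ratio = 94:78
GCD = 2
Simplified = 47:39
Time ratio (same distance) = 39:47
Speed ratio = 47:39

47:39


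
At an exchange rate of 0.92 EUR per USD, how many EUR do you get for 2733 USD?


Amount × rate = 2733 × 0.92
= 2514.36 EUR

2514.36 EUR


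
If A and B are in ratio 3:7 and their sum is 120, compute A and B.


Let A = 3k, B = 7k.
3k + 7k = 120
10k = 120 → k = 120/10 = 12
A = 3×12 = 36, B = 7×12 = 84
= A = 36, B = 84

A = 36, B = 84


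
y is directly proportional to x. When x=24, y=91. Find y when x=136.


Direct proportion: y/x = constant
k = 91/24 ≈ 3.7917
y₂ = k × 136 = 91 × 136 / 24 = 12376/24
≈ 515.67

515.67


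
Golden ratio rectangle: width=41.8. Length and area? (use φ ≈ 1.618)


φ = (1 + √5) / 2 ≈ 1.618
Length = width × φ = 41.8 × 1.618 = 67.6324
≈ 67.63
Area = width × length = 41.8 × 67.6324 = 2827.03432 ≈ 2827.03
= Length: 67.63, Area: 2827.03

Length: 67.63, Area: 2827.03


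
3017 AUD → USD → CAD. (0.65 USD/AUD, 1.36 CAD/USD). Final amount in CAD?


Step 1: 3017 AUD × 0.65 = 1961.05 USD
Step 2: 1961.05 USD × 1.36 = 2667.03 CAD
Implied rate AUD→CAD = 0.65 × 1.36 = 0.8840
= 2667.03 CAD

2667.03 CAD


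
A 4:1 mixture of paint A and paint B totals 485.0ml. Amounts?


Total parts = 4 + 1 = 5
paint A: 485.0 × 4/5 = 388.0ml
paint B: 485.0 × 1/5 = 97.0ml
= 388.0ml and 97.0ml

388.0ml and 97.0ml


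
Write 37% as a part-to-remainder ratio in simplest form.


37% means 37 parts out of 100; remainder = 63
Part : remainder = 37:63
GCD = 1
= 37:63

37:63


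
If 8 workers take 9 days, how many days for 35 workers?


Inverse proportion: x × y = constant
k = 8 × 9 = 72
y₂ = k / 35 = 72 / 35
= 2.06

2.06


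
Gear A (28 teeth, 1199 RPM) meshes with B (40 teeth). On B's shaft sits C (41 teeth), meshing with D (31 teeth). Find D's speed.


Stage 1: RPM_B = RPM_A × t_A/t_B = 1199 × 28/40 = 33572/40 = 839.30
B and C share a shaft → RPM_C = RPM_B
Stage 2: RPM_D = RPM_C × t_C/t_D = RPM_A × (t_A×t_C)/(t_B×t_D)
Overall ratio = (28×41)/(40×31) = 1148/1240
RPM_D = 1199 × 1148/1240 = 1376452/1240
≈ 1110.04 RPM

1110.04 RPM


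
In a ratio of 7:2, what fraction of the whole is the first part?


Total parts = 7 + 2 = 9
First part: 7/9 = 7/9
= 7/9

7/9


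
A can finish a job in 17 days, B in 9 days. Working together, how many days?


Rate of A = 1/17 per day
Rate of B = 1/9 per day
Combined rate = 1/17 + 1/9 = 26/153 ≈ 0.1699 per day
Days = 1 / combined rate = 153/26
≈ 5.88 days

5.88 days


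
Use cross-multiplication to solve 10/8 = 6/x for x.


Cross multiply: 10 × x = 8 × 6
10x = 48
x = 48 / 10
= 4.80

4.80


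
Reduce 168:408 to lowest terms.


GCD(168, 408) = 24
168/24 : 408/24
= 7:17

7:17


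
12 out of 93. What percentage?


Percentage = (part / whole) × 100
= (12 / 93) × 100
≈ 12.90%

12.90%


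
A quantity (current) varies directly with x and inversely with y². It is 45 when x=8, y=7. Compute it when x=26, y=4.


z = k·x/y²
Solve for k using the known point: k = z·y²/x = 45×49/8 = 2205/8 = 275.6250
Now evaluate at x=26, y=4:
z = k × 26 / 16 = (2205 × 26) / (8 × 16) = 57330/128
≈ 447.8906

447.8906


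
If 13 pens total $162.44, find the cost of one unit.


Unit rate = total / quantity
= 162.44 / 13
= $12.50 per unit

$12.50 per unit


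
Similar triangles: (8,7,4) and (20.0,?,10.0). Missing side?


Scale factor = 20.0/8 = 2.5
Missing side = 7 × 2.5
= 17.5

17.5


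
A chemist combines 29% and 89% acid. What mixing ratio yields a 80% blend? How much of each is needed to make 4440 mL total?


Let x parts of 29% mix with y parts of 89%.
29x + 89y = 80(x + y)
29x + 89y = 80x + 80y
x(29 - 80) = y(80 - 89)
x/y = (89 - 80)/(80 - 29) = 9/51
Simplify: 3:17
Total parts = 20; one part = 4440/20 = 222.00 mL
29% solution: 3×222.00 = 666.00 mL
89% solution: 17×222.00 = 3774.00 mL
= ratio 3:17; 666.00 mL and 3774.00 mL

ratio 3:17; 666.00 mL and 3774.00 mL


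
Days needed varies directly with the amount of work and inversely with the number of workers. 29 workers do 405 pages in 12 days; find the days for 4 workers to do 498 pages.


Days ∝ work / workers, so d₂ = d₁ × (m₁/m₂) × (w₂/w₁)
Workers factor (inverse): 29/4 = 7.2500
Work factor (direct): 498/405 ≈ 1.2296
d₂ = 12 × 29/4 × 498/405 = (12 × 29 × 498) / (4 × 405) = 173304/1620
≈ 106.98 days

106.98 days


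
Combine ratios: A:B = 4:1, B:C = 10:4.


Match B: multiply A:B by 10 → 40:10
Multiply B:C by 1 → 10:4
Combined: 40:10:4
GCD = 2
= 20:5:2

20:5:2


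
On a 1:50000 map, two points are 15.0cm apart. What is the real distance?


Real distance = map distance × scale
= 15.0cm × 50000
= 750000 cm = 7500.0 m
= 7.500 km

7.500 km


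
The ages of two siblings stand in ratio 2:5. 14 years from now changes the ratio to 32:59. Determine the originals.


Let A = 2k, B = 5k.
(2k + 14) / (5k + 14) = 32/59
Cross-multiply: 59(2k + 14) = 32(5k + 14)
118k + 826 = 160k + 448
118k - 160k = 448 - 826
-42k = -378
k = -378/-42 = 9
A = 2×9 = 18, B = 5×9 = 45
= A = 18, B = 45

A = 18, B = 45


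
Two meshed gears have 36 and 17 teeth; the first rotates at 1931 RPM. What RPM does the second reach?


Gear ratio = 36:17 = 36:17
RPM_B = RPM_A × (teeth_A / teeth_B)
= 1931 × (36/17)
= 4089.2 RPM

4089.2 RPM


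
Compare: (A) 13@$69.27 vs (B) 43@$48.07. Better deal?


Deal A: $69.27/13 = $5.3285/unit
Deal B: $48.07/43 = $1.1179/unit
B is cheaper per unit
= Deal B

Deal B


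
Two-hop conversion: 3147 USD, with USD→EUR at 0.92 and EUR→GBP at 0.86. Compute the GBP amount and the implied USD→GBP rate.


Step 1: 3147 USD × 0.92 = 2895.24 EUR
Step 2: 2895.24 EUR × 0.86 = 2489.91 GBP
Implied rate USD→GBP = 0.92 × 0.86 = 0.7912
= 2489.91 GBP; implied rate 0.7912 GBP/USD

2489.91 GBP; implied rate 0.7912 GBP/USD


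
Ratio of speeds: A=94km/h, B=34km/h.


Ratio = 94:34
GCD = 2
Simplified = 47:17
Time ratio (same distance) = 17:47
Speed ratio = 47:17

47:17


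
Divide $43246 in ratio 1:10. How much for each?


Total parts = 1 + 10 = 11
Part 1: 43246 × 1/11 = 3931.45
Part 2: 43246 × 10/11 = 39314.55
= Part 1: $3931.45, Part 2: $39314.55

Part 1: $3931.45, Part 2: $39314.55


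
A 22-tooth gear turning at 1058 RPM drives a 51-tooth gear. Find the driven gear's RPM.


Gear ratio = 22:51 = 22:51
RPM_B = RPM_A × (teeth_A / teeth_B)
= 1058 × (22/51)
= 456.4 RPM

456.4 RPM


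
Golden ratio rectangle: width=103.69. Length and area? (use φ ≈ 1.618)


φ = (1 + √5) / 2 ≈ 1.618
Length = width × φ = 103.69 × 1.618 = 167.77042
≈ 167.77
Area = width × length = 103.69 × 167.77042 = 17396.1148498 ≈ 17396.11
= Length: 167.77, Area: 17396.11

Length: 167.77, Area: 17396.11


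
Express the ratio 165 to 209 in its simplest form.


GCD(165, 209) = 11
165/11 : 209/11
= 15:19

15:19


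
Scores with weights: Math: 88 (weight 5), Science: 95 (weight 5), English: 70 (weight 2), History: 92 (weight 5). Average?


Numerator = 88×5 + 95×5 + 70×2 + 92×5
= 440 + 475 + 140 + 460
= 1515
Total weight = 17
Weighted avg = 1515/17
= 89.12

89.12


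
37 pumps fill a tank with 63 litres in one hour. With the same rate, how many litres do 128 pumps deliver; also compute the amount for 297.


Direct proportion: y/x = constant
k = 63/37 ≈ 1.7027
y at x=128: k × 128 = 63 × 128 / 37 = 8064/37 ≈ 217.95
y at x=297: k × 297 = 63 × 297 / 37 = 18711/37 ≈ 505.70
= 217.95 and 505.70

217.95 and 505.70


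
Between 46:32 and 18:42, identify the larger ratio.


46/32 = 1.4375
18/42 = 0.4286
1.4375 > 0.4286, so 46:32 is greater
= 46:32

46:32


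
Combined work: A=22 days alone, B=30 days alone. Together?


Rate of A = 1/22 per day
Rate of B = 1/30 per day
Combined rate = 1/22 + 1/30 = 52/660 ≈ 0.0788 per day
Days = 1 / combined rate = 660/52
≈ 12.69 days

12.69 days


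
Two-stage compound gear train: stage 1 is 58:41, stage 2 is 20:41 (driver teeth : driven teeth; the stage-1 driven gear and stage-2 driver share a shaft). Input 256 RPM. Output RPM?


Stage 1: RPM_B = RPM_A × t_A/t_B = 256 × 58/41 = 14848/41 ≈ 362.15
B and C share a shaft → RPM_C = RPM_B
Stage 2: RPM_D = RPM_C × t_C/t_D = RPM_A × (t_A×t_C)/(t_B×t_D)
Overall ratio = (58×20)/(41×41) = 1160/1681
RPM_D = 256 × 1160/1681 = 296960/1681
≈ 176.66 RPM

176.66 RPM


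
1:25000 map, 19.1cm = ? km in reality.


Real distance = map distance × scale
= 19.1cm × 25000
= 477500 cm = 4775.0 m
= 4.775 km

4.775 km


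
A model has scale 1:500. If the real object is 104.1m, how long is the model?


Model size = real / scale
= 104.1 / 500
= 0.2082 m

0.2082 m


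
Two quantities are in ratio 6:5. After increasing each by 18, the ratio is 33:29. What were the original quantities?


Let A = 6k, B = 5k.
(6k + 18) / (5k + 18) = 33/29
Cross-multiply: 29(6k + 18) = 33(5k + 18)
174k + 522 = 165k + 594
174k - 165k = 594 - 522
9k = 72
k = 72/9 = 8
A = 6×8 = 48, B = 5×8 = 40
= A = 48, B = 40

A = 48, B = 40


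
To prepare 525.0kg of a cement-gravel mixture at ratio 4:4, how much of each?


Total parts = 4 + 4 = 8
cement: 525.0 × 4/8 = 262.5kg
gravel: 525.0 × 4/8 = 262.5kg
= 262.5kg and 262.5kg

262.5kg and 262.5kg


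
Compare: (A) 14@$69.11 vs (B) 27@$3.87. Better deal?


Deal A: $69.11/14 = $4.9364/unit
Deal B: $3.87/27 = $0.1433/unit
B is cheaper per unit
= Deal B

Deal B


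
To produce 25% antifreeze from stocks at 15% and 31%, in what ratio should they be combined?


Let x parts of 15% mix with y parts of 31%.
15x + 31y = 25(x + y)
15x + 31y = 25x + 25y
x(15 - 25) = y(25 - 31)
x/y = (31 - 25)/(25 - 15) = 6/10
Simplify: 3:5
= 3:5

3:5


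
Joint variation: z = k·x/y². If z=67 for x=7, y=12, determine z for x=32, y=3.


z = k·x/y²
Solve for k using the known point: k = z·y²/x = 67×144/7 = 9648/7 ≈ 1378.2857
Now evaluate at x=32, y=3:
z = k × 32 / 9 = (9648 × 32) / (7 × 9) = 308736/63
≈ 4900.5714

4900.5714


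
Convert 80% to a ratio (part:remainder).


80% means 80 parts out of 100; remainder = 20
Part : remainder = 80:20
GCD = 20
= 4:1

4:1


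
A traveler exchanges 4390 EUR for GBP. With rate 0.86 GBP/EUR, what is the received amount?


Amount × rate = 4390 × 0.86
= 3775.40 GBP

3775.40 GBP


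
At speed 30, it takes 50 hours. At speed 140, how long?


Inverse proportion: x × y = constant
k = 30 × 50 = 1500
y₂ = k / 140 = 1500 / 140
= 10.71

10.71


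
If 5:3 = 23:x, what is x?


Cross multiply: 5 × x = 3 × 23
5x = 69
x = 69 / 5
= 13.80

13.80


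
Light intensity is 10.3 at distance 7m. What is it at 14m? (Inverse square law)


I₁d₁² = I₂d₂²
I₂ = I₁ × (d₁/d₂)²
= 10.3 × (7/14)²
= 10.3 × 49/196
= 504.7/196
= 2.5750

2.5750


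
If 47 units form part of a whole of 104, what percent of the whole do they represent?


Percentage = (part / whole) × 100
= (47 / 104) × 100
≈ 45.19%

45.19%


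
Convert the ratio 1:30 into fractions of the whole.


Total parts = 1 + 30 = 31
First part: 1/31 = 1/31
Second part: 30/31 = 30/31
= 1/31 and 30/31

1/31 and 30/31


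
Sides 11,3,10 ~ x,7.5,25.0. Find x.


Scale factor = 7.5/3 = 2.5
Missing side = 11 × 2.5
= 27.5

27.5


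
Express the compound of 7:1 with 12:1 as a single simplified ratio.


Compound ratio = (7×12) : (1×1)
= 84:1
GCD = 1
= 84:1

84:1


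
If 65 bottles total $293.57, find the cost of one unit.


Unit rate = total / quantity
= 293.57 / 65
= $4.52 per unit

$4.52 per unit


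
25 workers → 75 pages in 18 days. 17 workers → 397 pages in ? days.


Days ∝ work / workers, so d₂ = d₁ × (m₁/m₂) × (w₂/w₁)
Workers factor (inverse): 25/17 ≈ 1.4706
Work factor (direct): 397/75 ≈ 5.2933
d₂ = 18 × 25/17 × 397/75 = (18 × 25 × 397) / (17 × 75) = 178650/1275
≈ 140.12 days

140.12 days


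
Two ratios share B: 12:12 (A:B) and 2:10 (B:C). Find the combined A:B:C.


Match B: multiply A:B by 2 → 24:24
Multiply B:C by 12 → 24:120
Combined: 24:24:120
GCD = 24
= 1:1:5

1:1:5


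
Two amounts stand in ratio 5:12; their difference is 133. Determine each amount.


Let A = 5k, B = 12k.
12k - 5k = 133
7k = 133 → k = 133/7 = 19
A = 5×19 = 95, B = 12×19 = 228
= A = 95, B = 228

A = 95, B = 228


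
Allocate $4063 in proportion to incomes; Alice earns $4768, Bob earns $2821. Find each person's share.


Total income = 4768 + 2821 = $7589
Alice: $4063 × 4768/7589 = $2552.69
Bob: $4063 × 2821/7589 = $1510.31
= Alice: $2552.69, Bob: $1510.31

Alice: $2552.69, Bob: $1510.31


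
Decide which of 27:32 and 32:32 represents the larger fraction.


27/32 = 0.8438
32/32 = 1.0000
0.8438 < 1.0000, so 27:32 is less
= 32:32

32:32


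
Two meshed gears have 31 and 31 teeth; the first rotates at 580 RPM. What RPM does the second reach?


Gear ratio = 31:31 = 1:1
RPM_B = RPM_A × (teeth_A / teeth_B)
= 580 × (31/31)
= 580.0 RPM

580.0 RPM


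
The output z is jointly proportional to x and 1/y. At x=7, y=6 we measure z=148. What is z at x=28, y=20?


z = k·x/y
Solve for k using the known point: k = z·y/x = 148×6/7 = 888/7 ≈ 126.8571
Now evaluate at x=28, y=20:
z = k × 28 / 20 = (888 × 28) / (7 × 20) = 24864/140
= 177.6000

177.6000


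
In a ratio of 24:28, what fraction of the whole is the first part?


Total parts = 24 + 28 = 52
First part: 24/52 = 6/13
= 6/13

6/13


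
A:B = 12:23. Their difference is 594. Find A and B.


Let A = 12k, B = 23k.
23k - 12k = 594
11k = 594 → k = 594/11 = 54
A = 12×54 = 648, B = 23×54 = 1242
= A = 648, B = 1242

A = 648, B = 1242


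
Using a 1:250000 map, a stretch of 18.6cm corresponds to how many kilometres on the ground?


Real distance = map distance × scale
= 18.6cm × 250000
= 4650000 cm = 46500.0 m
= 46.500 km

46.500 km


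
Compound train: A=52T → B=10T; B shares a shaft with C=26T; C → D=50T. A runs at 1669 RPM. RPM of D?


Stage 1: RPM_B = RPM_A × t_A/t_B = 1669 × 52/10 = 86788/10 = 8678.80
B and C share a shaft → RPM_C = RPM_B
Stage 2: RPM_D = RPM_C × t_C/t_D = RPM_A × (t_A×t_C)/(t_B×t_D)
Overall ratio = (52×26)/(10×50) = 1352/500
RPM_D = 1669 × 1352/500 = 2256488/500
≈ 4512.98 RPM

4512.98 RPM


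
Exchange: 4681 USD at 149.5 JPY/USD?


Amount × rate = 4681 × 149.5
= 699809.50 JPY

699809.50 JPY


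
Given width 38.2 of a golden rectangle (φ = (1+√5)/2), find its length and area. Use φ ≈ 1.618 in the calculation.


φ = (1 + √5) / 2 ≈ 1.618
Length = width × φ = 38.2 × 1.618 = 61.8076
≈ 61.81
Area = width × length = 38.2 × 61.8076 = 2361.05032 ≈ 2361.05
= Length: 61.81, Area: 2361.05

Length: 61.81, Area: 2361.05


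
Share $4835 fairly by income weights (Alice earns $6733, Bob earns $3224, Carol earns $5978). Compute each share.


Total income = 6733 + 3224 + 5978 = $15935
Alice: $4835 × 6733/15935 = $2042.93
Bob: $4835 × 3224/15935 = $978.23
Carol: $4835 × 5978/15935 = $1813.85
= Alice: $2042.93, Bob: $978.23, Carol: $1813.85

Alice: $2042.93, Bob: $978.23, Carol: $1813.85


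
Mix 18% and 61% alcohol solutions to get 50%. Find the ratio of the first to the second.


Let x parts of 18% mix with y parts of 61%.
18x + 61y = 50(x + y)
18x + 61y = 50x + 50y
x(18 - 50) = y(50 - 61)
x/y = (61 - 50)/(50 - 18) = 11/32
Simplify: 11:32
= 11:32

11:32


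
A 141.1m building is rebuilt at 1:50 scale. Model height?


Model size = real / scale
= 141.1 / 50
= 2.8220 m

2.8220 m


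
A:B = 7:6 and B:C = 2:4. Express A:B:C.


Match B: multiply A:B by 2 → 14:12
Multiply B:C by 6 → 12:24
Combined: 14:12:24
GCD = 2
= 7:6:12

7:6:12


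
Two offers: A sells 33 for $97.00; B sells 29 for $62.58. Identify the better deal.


Deal A: $97.00/33 = $2.9394/unit
Deal B: $62.58/29 = $2.1579/unit
B is cheaper per unit
= Deal B

Deal B


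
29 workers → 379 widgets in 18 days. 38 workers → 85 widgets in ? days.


Days ∝ work / workers, so d₂ = d₁ × (m₁/m₂) × (w₂/w₁)
Workers factor (inverse): 29/38 ≈ 0.7632
Work factor (direct): 85/379 ≈ 0.2243
d₂ = 18 × 29/38 × 85/379 = (18 × 29 × 85) / (38 × 379) = 44370/14402
≈ 3.08 days

3.08 days


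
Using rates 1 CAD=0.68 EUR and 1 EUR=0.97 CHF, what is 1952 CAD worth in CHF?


Step 1: 1952 CAD × 0.68 = 1327.36 EUR
Step 2: 1327.36 EUR × 0.97 = 1287.54 CHF
Implied rate CAD→CHF = 0.68 × 0.97 = 0.6596
= 1287.54 CHF

1287.54 CHF


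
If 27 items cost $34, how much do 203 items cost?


Direct proportion: y/x = constant
k = 34/27 ≈ 1.2593
y₂ = k × 203 = 34 × 203 / 27 = 6902/27
≈ 255.63

255.63


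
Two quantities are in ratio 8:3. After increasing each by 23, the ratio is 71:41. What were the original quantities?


Let A = 8k, B = 3k.
(8k + 23) / (3k + 23) = 71/41
Cross-multiply: 41(8k + 23) = 71(3k + 23)
328k + 943 = 213k + 1633
328k - 213k = 1633 - 943
115k = 690
k = 690/115 = 6
A = 8×6 = 48, B = 3×6 = 18
= A = 48, B = 18

A = 48, B = 18


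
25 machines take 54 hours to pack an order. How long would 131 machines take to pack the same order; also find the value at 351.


Inverse proportion: x × y = constant
k = 25 × 54 = 1350
At x=131: k/131 = 10.31
At x=351: k/351 = 3.85
= 10.31 and 3.85

10.31 and 3.85


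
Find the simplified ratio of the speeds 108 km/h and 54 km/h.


Ratio = 108:54
GCD = 54
Simplified = 2:1
Time ratio (same distance) = 1:2
Speed ratio = 2:1

2:1


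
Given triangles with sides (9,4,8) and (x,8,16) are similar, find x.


Scale factor = 8/4 = 2
Missing side = 9 × 2
= 18.0

18.0


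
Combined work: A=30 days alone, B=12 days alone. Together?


Rate of A = 1/30 per day
Rate of B = 1/12 per day
Combined rate = 1/30 + 1/12 = 42/360 ≈ 0.1167 per day
Days = 1 / combined rate = 360/42
≈ 8.57 days

8.57 days


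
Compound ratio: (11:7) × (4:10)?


Compound ratio = (11×4) : (7×10)
= 44:70
GCD = 2
= 22:35

22:35


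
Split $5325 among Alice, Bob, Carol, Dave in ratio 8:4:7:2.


Total parts = 8 + 4 + 7 + 2 = 21
Alice: 5325 × 8/21 = 2028.57
Bob: 5325 × 4/21 = 1014.29
Carol: 5325 × 7/21 = 1775.00
Dave: 5325 × 2/21 = 507.14
= Alice: $2028.57, Bob: $1014.29, Carol: $1775.00, Dave: $507.14

Alice: $2028.57, Bob: $1014.29, Carol: $1775.00, Dave: $507.14


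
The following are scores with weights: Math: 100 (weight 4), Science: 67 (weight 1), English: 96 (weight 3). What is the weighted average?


Numerator = 100×4 + 67×1 + 96×3
= 400 + 67 + 288
= 755
Total weight = 8
Weighted avg = 755/8
= 94.38

94.38


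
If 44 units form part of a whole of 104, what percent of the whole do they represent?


Percentage = (part / whole) × 100
= (44 / 104) × 100
≈ 42.31%

42.31%


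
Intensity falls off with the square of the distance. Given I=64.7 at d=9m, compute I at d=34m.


I₁d₁² = I₂d₂²
I₂ = I₁ × (d₁/d₂)²
= 64.7 × (9/34)²
= 64.7 × 81/1156
= 5240.7/1156
≈ 4.5335

4.5335


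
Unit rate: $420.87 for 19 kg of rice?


Unit rate = total / quantity
= 420.87 / 19
= $22.15 per unit

$22.15 per unit


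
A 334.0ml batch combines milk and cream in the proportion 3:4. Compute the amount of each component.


Total parts = 3 + 4 = 7
milk: 334.0 × 3/7 = 143.1ml
cream: 334.0 × 4/7 = 190.9ml
= 143.1ml and 190.9ml

143.1ml and 190.9ml


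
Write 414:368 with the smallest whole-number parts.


GCD(414, 368) = 46
414/46 : 368/46
= 9:8

9:8


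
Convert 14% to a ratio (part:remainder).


14% means 14 parts out of 100; remainder = 86
Part : remainder = 14:86
GCD = 2
= 7:43

7:43


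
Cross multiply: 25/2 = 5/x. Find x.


Cross multiply: 25 × x = 2 × 5
25x = 10
x = 10 / 25
= 0.40

0.40


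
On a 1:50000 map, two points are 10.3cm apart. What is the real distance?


Real distance = map distance × scale
= 10.3cm × 50000
= 515000 cm = 5150.0 m
= 5.150 km

5.150 km


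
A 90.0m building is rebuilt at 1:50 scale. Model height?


Model size = real / scale
= 90.0 / 50
= 1.8000 m

1.8000 m


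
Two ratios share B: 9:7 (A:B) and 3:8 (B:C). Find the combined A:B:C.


Match B: multiply A:B by 3 → 27:21
Multiply B:C by 7 → 21:56
Combined: 27:21:56
GCD = 1
= 27:21:56

27:21:56


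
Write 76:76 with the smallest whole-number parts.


GCD(76, 76) = 76
76/76 : 76/76
= 1:1

1:1


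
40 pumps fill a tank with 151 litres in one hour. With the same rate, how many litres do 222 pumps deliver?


Direct proportion: y/x = constant
k = 151/40 = 3.7750
y₂ = k × 222 = 151 × 222 / 40 = 33522/40
= 838.05

838.05


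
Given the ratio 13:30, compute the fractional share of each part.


Total parts = 13 + 30 = 43
First part: 13/43 = 13/43
Second part: 30/43 = 30/43
= 13/43 and 30/43

13/43 and 30/43


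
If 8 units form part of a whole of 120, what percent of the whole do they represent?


Percentage = (part / whole) × 100
= (8 / 120) × 100
≈ 6.67%

6.67%


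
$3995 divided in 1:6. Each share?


Total parts = 1 + 6 = 7
Part 1: 3995 × 1/7 = 570.71
Part 2: 3995 × 6/7 = 3424.29
= Part 1: $570.71, Part 2: $3424.29

Part 1: $570.71, Part 2: $3424.29


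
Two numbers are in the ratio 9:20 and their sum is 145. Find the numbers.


Let A = 9k, B = 20k.
9k + 20k = 145
29k = 145 → k = 145/29 = 5
A = 9×5 = 45, B = 20×5 = 100
= A = 45, B = 100

A = 45, B = 100


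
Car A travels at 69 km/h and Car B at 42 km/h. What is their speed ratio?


Ratio = 69:42
GCD = 3
Simplified = 23:14
Time ratio (same distance) = 14:23
Speed ratio = 23:14

23:14


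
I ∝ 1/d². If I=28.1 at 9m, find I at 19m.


I₁d₁² = I₂d₂²
I₂ = I₁ × (d₁/d₂)²
= 28.1 × (9/19)²
= 28.1 × 81/361
= 2276.1/361
≈ 6.3050

6.3050


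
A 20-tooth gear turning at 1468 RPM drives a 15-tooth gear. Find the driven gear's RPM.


Gear ratio = 20:15 = 4:3
RPM_B = RPM_A × (teeth_A / teeth_B)
= 1468 × (20/15)
= 1957.3 RPM

1957.3 RPM


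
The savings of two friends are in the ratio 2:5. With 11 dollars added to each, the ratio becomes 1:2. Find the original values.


Let A = 2k, B = 5k.
(2k + 11) / (5k + 11) = 1/2
Cross-multiply: 2(2k + 11) = 1(5k + 11)
4k + 22 = 5k + 11
4k - 5k = 11 - 22
-1k = -11
k = -11/-1 = 11
A = 2×11 = 22, B = 5×11 = 55
= A = 22, B = 55

A = 22, B = 55


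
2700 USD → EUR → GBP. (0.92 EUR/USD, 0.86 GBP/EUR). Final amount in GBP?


Step 1: 2700 USD × 0.92 = 2484.00 EUR
Step 2: 2484.00 EUR × 0.86 = 2136.24 GBP
Implied rate USD→GBP = 0.92 × 0.86 = 0.7912
= 2136.24 GBP

2136.24 GBP


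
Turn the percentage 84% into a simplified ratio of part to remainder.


84% means 84 parts out of 100; remainder = 16
Part : remainder = 84:16
GCD = 4
= 21:4

21:4


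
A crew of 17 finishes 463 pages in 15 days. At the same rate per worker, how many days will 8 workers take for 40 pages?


Days ∝ work / workers, so d₂ = d₁ × (m₁/m₂) × (w₂/w₁)
Workers factor (inverse): 17/8 = 2.1250
Work factor (direct): 40/463 ≈ 0.0864
d₂ = 15 × 17/8 × 40/463 = (15 × 17 × 40) / (8 × 463) = 10200/3704
≈ 2.75 days

2.75 days


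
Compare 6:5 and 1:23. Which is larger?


6/5 = 1.2000
1/23 = 0.0435
1.2000 > 0.0435, so 6:5 is greater
= 6:5

6:5


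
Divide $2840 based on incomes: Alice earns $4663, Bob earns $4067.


Total income = 4663 + 4067 = $8730
Alice: $2840 × 4663/8730 = $1516.94
Bob: $2840 × 4067/8730 = $1323.06
= Alice: $1516.94, Bob: $1323.06

Alice: $1516.94, Bob: $1323.06


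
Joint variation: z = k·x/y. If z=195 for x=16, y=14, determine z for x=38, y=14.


z = k·x/y
Solve for k using the known point: k = z·y/x = 195×14/16 = 2730/16 = 170.6250
Now evaluate at x=38, y=14:
z = k × 38 / 14 = (2730 × 38) / (16 × 14) = 103740/224
= 463.1250

463.1250


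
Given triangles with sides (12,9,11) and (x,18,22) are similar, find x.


Scale factor = 18/9 = 2
Missing side = 12 × 2
= 24.0

24.0


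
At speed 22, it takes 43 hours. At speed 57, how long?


Inverse proportion: x × y = constant
k = 22 × 43 = 946
y₂ = k / 57 = 946 / 57
= 16.60

16.60


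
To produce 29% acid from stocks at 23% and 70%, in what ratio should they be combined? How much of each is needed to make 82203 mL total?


Let x parts of 23% mix with y parts of 70%.
23x + 70y = 29(x + y)
23x + 70y = 29x + 29y
x(23 - 29) = y(29 - 70)
x/y = (70 - 29)/(29 - 23) = 41/6
Simplify: 41:6
Total parts = 47; one part = 82203/47 = 1749.00 mL
23% solution: 41×1749.00 = 71709.00 mL
70% solution: 6×1749.00 = 10494.00 mL
= ratio 41:6; 71709.00 mL and 10494.00 mL

ratio 41:6; 71709.00 mL and 10494.00 mL


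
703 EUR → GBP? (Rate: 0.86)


Amount × rate = 703 × 0.86
= 604.58 GBP

604.58 GBP


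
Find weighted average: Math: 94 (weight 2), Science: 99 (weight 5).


Numerator = 94×2 + 99×5
= 188 + 495
= 683
Total weight = 7
Weighted avg = 683/7
= 97.57

97.57


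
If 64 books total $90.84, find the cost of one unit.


Unit rate = total / quantity
= 90.84 / 64
= $1.42 per unit

$1.42 per unit


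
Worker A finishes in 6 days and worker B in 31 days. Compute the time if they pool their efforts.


Rate of A = 1/6 per day
Rate of B = 1/31 per day
Combined rate = 1/6 + 1/31 = 37/186 ≈ 0.1989 per day
Days = 1 / combined rate = 186/37
≈ 5.03 days

5.03 days


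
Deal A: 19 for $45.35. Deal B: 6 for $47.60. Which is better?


Deal A: $45.35/19 = $2.3868/unit
Deal B: $47.60/6 = $7.9333/unit
A is cheaper per unit
= Deal A

Deal A


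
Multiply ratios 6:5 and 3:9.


Compound ratio = (6×3) : (5×9)
= 18:45
GCD = 9
= 2:5

2:5


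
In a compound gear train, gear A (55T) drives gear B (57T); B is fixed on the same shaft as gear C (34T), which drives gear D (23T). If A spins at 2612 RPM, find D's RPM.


Stage 1: RPM_B = RPM_A × t_A/t_B = 2612 × 55/57 = 143660/57 ≈ 2520.35
B and C share a shaft → RPM_C = RPM_B
Stage 2: RPM_D = RPM_C × t_C/t_D = RPM_A × (t_A×t_C)/(t_B×t_D)
Overall ratio = (55×34)/(57×23) = 1870/1311
RPM_D = 2612 × 1870/1311 = 4884440/1311
≈ 3725.74 RPM

3725.74 RPM


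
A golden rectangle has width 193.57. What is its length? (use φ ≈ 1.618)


φ = (1 + √5) / 2 ≈ 1.618
Length = width × φ = 193.57 × 1.618 = 313.19626
≈ 313.20

313.20


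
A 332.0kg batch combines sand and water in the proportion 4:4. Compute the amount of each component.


Total parts = 4 + 4 = 8
sand: 332.0 × 4/8 = 166.0kg
water: 332.0 × 4/8 = 166.0kg
= 166.0kg and 166.0kg

166.0kg and 166.0kg


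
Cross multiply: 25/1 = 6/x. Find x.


Cross multiply: 25 × x = 1 × 6
25x = 6
x = 6 / 25
= 0.24

0.24


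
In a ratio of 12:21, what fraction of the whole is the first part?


Total parts = 12 + 21 = 33
First part: 12/33 = 4/11
= 4/11

4/11


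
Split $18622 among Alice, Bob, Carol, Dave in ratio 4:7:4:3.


Total parts = 4 + 7 + 4 + 3 = 18
Alice: 18622 × 4/18 = 4138.22
Bob: 18622 × 7/18 = 7241.89
Carol: 18622 × 4/18 = 4138.22
Dave: 18622 × 3/18 = 3103.67
= Alice: $4138.22, Bob: $7241.89, Carol: $4138.22, Dave: $3103.67

Alice: $4138.22, Bob: $7241.89, Carol: $4138.22, Dave: $3103.67


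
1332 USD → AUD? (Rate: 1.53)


Amount × rate = 1332 × 1.53
= 2037.96 AUD

2037.96 AUD


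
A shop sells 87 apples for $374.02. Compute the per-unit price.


Unit rate = total / quantity
= 374.02 / 87
= $4.30 per unit

$4.30 per unit


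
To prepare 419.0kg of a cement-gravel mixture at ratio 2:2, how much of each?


Total parts = 2 + 2 = 4
cement: 419.0 × 2/4 = 209.5kg
gravel: 419.0 × 2/4 = 209.5kg
= 209.5kg and 209.5kg

209.5kg and 209.5kg


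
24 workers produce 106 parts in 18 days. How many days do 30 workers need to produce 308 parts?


Days ∝ work / workers, so d₂ = d₁ × (m₁/m₂) × (w₂/w₁)
Workers factor (inverse): 24/30 = 0.8000
Work factor (direct): 308/106 ≈ 2.9057
d₂ = 18 × 24/30 × 308/106 = (18 × 24 × 308) / (30 × 106) = 133056/3180
≈ 41.84 days

41.84 days


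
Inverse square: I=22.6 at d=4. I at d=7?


I₁d₁² = I₂d₂²
I₂ = I₁ × (d₁/d₂)²
= 22.6 × (4/7)²
= 22.6 × 16/49
= 361.6/49
≈ 7.3796

7.3796


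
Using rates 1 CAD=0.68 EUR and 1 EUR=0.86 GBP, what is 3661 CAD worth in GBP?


Step 1: 3661 CAD × 0.68 = 2489.48 EUR
Step 2: 2489.48 EUR × 0.86 = 2140.95 GBP
Implied rate CAD→GBP = 0.68 × 0.86 = 0.5848
= 2140.95 GBP

2140.95 GBP


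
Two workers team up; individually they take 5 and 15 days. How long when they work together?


Rate of A = 1/5 per day
Rate of B = 1/15 per day
Combined rate = 1/5 + 1/15 = 20/75 ≈ 0.2667 per day
Days = 1 / combined rate = 75/20
= 3.75 days

3.75 days


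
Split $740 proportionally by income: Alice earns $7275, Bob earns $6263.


Total income = 7275 + 6263 = $13538
Alice: $740 × 7275/13538 = $397.66
Bob: $740 × 6263/13538 = $342.34
= Alice: $397.66, Bob: $342.34

Alice: $397.66, Bob: $342.34


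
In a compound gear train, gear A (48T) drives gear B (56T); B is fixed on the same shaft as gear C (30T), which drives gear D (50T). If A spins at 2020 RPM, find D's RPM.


Stage 1: RPM_B = RPM_A × t_A/t_B = 2020 × 48/56 = 96960/56 ≈ 1731.43
B and C share a shaft → RPM_C = RPM_B
Stage 2: RPM_D = RPM_C × t_C/t_D = RPM_A × (t_A×t_C)/(t_B×t_D)
Overall ratio = (48×30)/(56×50) = 1440/2800
RPM_D = 2020 × 1440/2800 = 2908800/2800
≈ 1038.86 RPM

1038.86 RPM


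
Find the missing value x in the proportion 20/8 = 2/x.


Cross multiply: 20 × x = 8 × 2
20x = 16
x = 16 / 20
= 0.80

0.80


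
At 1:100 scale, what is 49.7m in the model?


Model size = real / scale
= 49.7 / 100
= 0.4970 m

0.4970 m


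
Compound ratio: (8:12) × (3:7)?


Compound ratio = (8×3) : (12×7)
= 24:84
GCD = 12
= 2:7

2:7


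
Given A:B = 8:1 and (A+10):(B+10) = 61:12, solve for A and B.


Let A = 8k, B = 1k.
(8k + 10) / (1k + 10) = 61/12
Cross-multiply: 12(8k + 10) = 61(1k + 10)
96k + 120 = 61k + 610
96k - 61k = 610 - 120
35k = 490
k = 490/35 = 14
A = 8×14 = 112, B = 1×14 = 14
= A = 112, B = 14

A = 112, B = 14


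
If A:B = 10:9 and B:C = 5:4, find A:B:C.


Match B: multiply A:B by 5 → 50:45
Multiply B:C by 9 → 45:36
Combined: 50:45:36
GCD = 1
= 50:45:36

50:45:36


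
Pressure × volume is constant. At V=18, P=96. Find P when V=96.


Inverse proportion: x × y = constant
k = 18 × 96 = 1728
y₂ = k / 96 = 1728 / 96
= 18.00

18.00


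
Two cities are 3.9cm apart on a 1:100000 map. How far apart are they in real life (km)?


Real distance = map distance × scale
= 3.9cm × 100000
= 390000 cm = 3900.0 m
= 3.900 km

3.900 km


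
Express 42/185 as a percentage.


Percentage = (part / whole) × 100
= (42 / 185) × 100
≈ 22.70%

22.70%


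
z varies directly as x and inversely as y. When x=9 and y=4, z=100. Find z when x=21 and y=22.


z = k·x/y
Solve for k using the known point: k = z·y/x = 100×4/9 = 400/9 ≈ 44.4444
Now evaluate at x=21, y=22:
z = k × 21 / 22 = (400 × 21) / (9 × 22) = 8400/198
≈ 42.4242

42.4242


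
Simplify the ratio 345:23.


GCD(345, 23) = 23
345/23 : 23/23
= 15:1

15:1


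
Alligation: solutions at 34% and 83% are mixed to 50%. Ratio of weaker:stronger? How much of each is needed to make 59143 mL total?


Let x parts of 34% mix with y parts of 83%.
34x + 83y = 50(x + y)
34x + 83y = 50x + 50y
x(34 - 50) = y(50 - 83)
x/y = (83 - 50)/(50 - 34) = 33/16
Simplify: 33:16
Total parts = 49; one part = 59143/49 = 1207.00 mL
34% solution: 33×1207.00 = 39831.00 mL
83% solution: 16×1207.00 = 19312.00 mL
= ratio 33:16; 39831.00 mL and 19312.00 mL

ratio 33:16; 39831.00 mL and 19312.00 mL


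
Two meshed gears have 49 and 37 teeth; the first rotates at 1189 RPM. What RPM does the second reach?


Gear ratio = 49:37 = 49:37
RPM_B = RPM_A × (teeth_A / teeth_B)
= 1189 × (49/37)
= 1574.6 RPM

1574.6 RPM


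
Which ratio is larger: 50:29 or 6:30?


50/29 = 1.7241
6/30 = 0.2000
1.7241 > 0.2000, so 50:29 is greater
= 50:29

50:29


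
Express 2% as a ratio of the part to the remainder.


2% means 2 parts out of 100; remainder = 98
Part : remainder = 2:98
GCD = 2
= 1:49

1:49


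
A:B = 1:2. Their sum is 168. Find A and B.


Let A = 1k, B = 2k.
1k + 2k = 168
3k = 168 → k = 168/3 = 56
A = 1×56 = 56, B = 2×56 = 112
= A = 56, B = 112

A = 56, B = 112


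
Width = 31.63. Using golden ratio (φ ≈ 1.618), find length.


φ = (1 + √5) / 2 ≈ 1.618
Length = width × φ = 31.63 × 1.618 = 51.17734
≈ 51.18

51.18


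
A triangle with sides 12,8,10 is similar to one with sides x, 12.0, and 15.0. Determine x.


Scale factor = 12.0/8 = 1.5
Missing side = 12 × 1.5
= 18.0

18.0


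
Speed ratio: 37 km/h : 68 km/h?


Ratio = 37:68
GCD = 1
Simplified = 37:68
Time ratio (same distance) = 68:37
Speed ratio = 37:68

37:68


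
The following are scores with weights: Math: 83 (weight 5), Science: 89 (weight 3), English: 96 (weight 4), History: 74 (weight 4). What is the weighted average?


Numerator = 83×5 + 89×3 + 96×4 + 74×4
= 415 + 267 + 384 + 296
= 1362
Total weight = 16
Weighted avg = 1362/16
= 85.13

85.13


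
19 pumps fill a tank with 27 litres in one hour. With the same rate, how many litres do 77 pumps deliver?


Direct proportion: y/x = constant
k = 27/19 ≈ 1.4211
y₂ = k × 77 = 27 × 77 / 19 = 2079/19
≈ 109.42

109.42


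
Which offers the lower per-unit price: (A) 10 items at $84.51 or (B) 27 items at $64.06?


Deal A: $84.51/10 = $8.4510/unit
Deal B: $64.06/27 = $2.3726/unit
B is cheaper per unit
= Deal B

Deal B


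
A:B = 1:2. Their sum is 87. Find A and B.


Let A = 1k, B = 2k.
1k + 2k = 87
3k = 87 → k = 87/3 = 29
A = 1×29 = 29, B = 2×29 = 58
= A = 29, B = 58

A = 29, B = 58


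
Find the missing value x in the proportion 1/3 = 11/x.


Cross multiply: 1 × x = 3 × 11
1x = 33
x = 33 / 1
= 33.00

33.00


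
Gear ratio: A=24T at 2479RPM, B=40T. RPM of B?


Gear ratio = 24:40 = 3:5
RPM_B = RPM_A × (teeth_A / teeth_B)
= 2479 × (24/40)
= 1487.4 RPM

1487.4 RPM


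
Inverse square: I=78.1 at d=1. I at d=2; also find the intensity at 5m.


I₁d₁² = I₂d₂²
I at 2m = 78.1 × (1/2)² = 78.1 × 1/4 = 78.1/4 = 19.5250
I at 5m = 78.1 × (1/5)² = 78.1 × 1/25 = 78.1/25 = 3.1240
= 19.5250 and 3.1240

19.5250 and 3.1240


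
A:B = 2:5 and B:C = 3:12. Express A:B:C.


Match B: multiply A:B by 3 → 6:15
Multiply B:C by 5 → 15:60
Combined: 6:15:60
GCD = 3
= 2:5:20

2:5:20


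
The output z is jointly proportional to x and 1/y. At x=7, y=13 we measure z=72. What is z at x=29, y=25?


z = k·x/y
Solve for k using the known point: k = z·y/x = 72×13/7 = 936/7 ≈ 133.7143
Now evaluate at x=29, y=25:
z = k × 29 / 25 = (936 × 29) / (7 × 25) = 27144/175
≈ 155.1086

155.1086


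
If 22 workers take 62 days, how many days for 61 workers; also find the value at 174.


Inverse proportion: x × y = constant
k = 22 × 62 = 1364
At x=61: k/61 = 22.36
At x=174: k/174 = 7.84
= 22.36 and 7.84

22.36 and 7.84


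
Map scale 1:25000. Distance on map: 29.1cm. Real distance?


Real distance = map distance × scale
= 29.1cm × 25000
= 727500 cm = 7275.0 m
= 7.275 km

7.275 km


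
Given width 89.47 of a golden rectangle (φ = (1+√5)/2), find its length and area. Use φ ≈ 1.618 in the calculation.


φ = (1 + √5) / 2 ≈ 1.618
Length = width × φ = 89.47 × 1.618 = 144.76246
≈ 144.76
Area = width × length = 89.47 × 144.76246 = 12951.8972962 ≈ 12951.90
= Length: 144.76, Area: 12951.90

Length: 144.76, Area: 12951.90


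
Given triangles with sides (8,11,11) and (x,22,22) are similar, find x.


Scale factor = 22/11 = 2
Missing side = 8 × 2
= 16.0

16.0


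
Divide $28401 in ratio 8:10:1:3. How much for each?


Total parts = 8 + 10 + 1 + 3 = 22
Part 1: 28401 × 8/22 = 10327.64
Part 2: 28401 × 10/22 = 12909.55
Part 3: 28401 × 1/22 = 1290.95
Part 4: 28401 × 3/22 = 3872.86
= Part 1: $10327.64, Part 2: $12909.55, Part 3: $1290.95, Part 4: $3872.86

Part 1: $10327.64, Part 2: $12909.55, Part 3: $1290.95, Part 4: $3872.86


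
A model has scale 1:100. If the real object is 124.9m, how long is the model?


Model size = real / scale
= 124.9 / 100
= 1.2490 m

1.2490 m


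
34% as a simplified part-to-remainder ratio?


34% means 34 parts out of 100; remainder = 66
Part : remainder = 34:66
GCD = 2
= 17:33

17:33


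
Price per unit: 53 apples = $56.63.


Unit rate = total / quantity
= 56.63 / 53
= $1.07 per unit

$1.07 per unit


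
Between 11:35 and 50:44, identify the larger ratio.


11/35 = 0.3143
50/44 = 1.1364
0.3143 < 1.1364, so 11:35 is less
= 50:44

50:44


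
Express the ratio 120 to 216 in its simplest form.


GCD(120, 216) = 24
120/24 : 216/24
= 5:9

5:9


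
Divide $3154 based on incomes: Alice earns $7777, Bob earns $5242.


Total income = 7777 + 5242 = $13019
Alice: $3154 × 7777/13019 = $1884.07
Bob: $3154 × 5242/13019 = $1269.93
= Alice: $1884.07, Bob: $1269.93

Alice: $1884.07, Bob: $1269.93


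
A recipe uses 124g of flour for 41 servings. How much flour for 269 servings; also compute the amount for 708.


Direct proportion: y/x = constant
k = 124/41 ≈ 3.0244
y at x=269: k × 269 = 124 × 269 / 41 = 33356/41 ≈ 813.56
y at x=708: k × 708 = 124 × 708 / 41 = 87792/41 ≈ 2141.27
= 813.56 and 2141.27

813.56 and 2141.27
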